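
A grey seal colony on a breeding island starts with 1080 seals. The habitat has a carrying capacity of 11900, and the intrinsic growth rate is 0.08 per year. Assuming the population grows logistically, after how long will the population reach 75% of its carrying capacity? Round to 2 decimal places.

42.54 years

A = (K − N₀)/N₀ = (11900 − 1080)/1080 = 10.019.
Solve 11900/(1 + 10.019·e^(−0.08t)) = 8925: 1 + 10.019·e^(−0.08t) = 1.3333, so e^(−0.08t) = 0.0332717.
−0.08·t = ln(0.0332717) = -3.403, so t = 3.403/0.08 = 42.538.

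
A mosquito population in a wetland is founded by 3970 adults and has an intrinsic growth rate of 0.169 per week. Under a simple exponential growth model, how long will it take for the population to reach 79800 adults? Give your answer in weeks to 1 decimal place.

17.8 weeks

Set N₀·e^(rt) = 79800: e^(0.169·t) = 79800/3970 = 20.101.
0.169·t = ln(20.101) = 3.0008, so t = 3.0008/0.169 = 17.756.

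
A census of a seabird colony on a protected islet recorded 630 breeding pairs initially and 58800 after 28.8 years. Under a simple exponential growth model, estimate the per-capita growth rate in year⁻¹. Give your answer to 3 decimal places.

From N(t) = N₀·e^(rt): e^(r·28.8) = 58800/630 = 93.333.
r·28.8 = ln(93.333) = 4.5362, so r = 4.5362/28.8 = 0.15751.

0.158 per year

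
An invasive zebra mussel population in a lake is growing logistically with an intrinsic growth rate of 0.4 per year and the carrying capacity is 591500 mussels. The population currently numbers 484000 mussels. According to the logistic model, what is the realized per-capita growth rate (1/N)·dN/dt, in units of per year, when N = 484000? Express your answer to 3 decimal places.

0.073 per year

(1/N)·dN/dt = r(1 − N/K) = 0.4 × (1 − 484000/591500).
= 0.4 × 0.18174 = 0.072697.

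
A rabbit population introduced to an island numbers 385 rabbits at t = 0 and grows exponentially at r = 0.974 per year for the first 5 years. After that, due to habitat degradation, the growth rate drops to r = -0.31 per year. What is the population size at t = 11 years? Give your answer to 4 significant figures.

Phase 1: N(5) = 385·e^(0.974×5) = 385·e^4.87 = 50173.6.
Phase 2 runs for 11 − 5 = 6 years at r = -0.31.
N(11) = 50173.6·e^(-0.31×6) = 50173.6·e^-1.86 = 7810.65.

7811 rabbits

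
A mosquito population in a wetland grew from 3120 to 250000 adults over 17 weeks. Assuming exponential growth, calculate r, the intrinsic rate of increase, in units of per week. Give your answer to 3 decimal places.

From N(t) = N₀·e^(rt): e^(r·17) = 250000/3120 = 80.128.
r·17 = ln(80.128) = 4.3836, so r = 4.3836/17 = 0.25786.

0.258 per week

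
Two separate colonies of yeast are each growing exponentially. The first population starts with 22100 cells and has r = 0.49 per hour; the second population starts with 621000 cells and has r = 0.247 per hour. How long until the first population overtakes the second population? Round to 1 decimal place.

Set 22100·e^(0.49t) = 621000·e^(0.247t).
e^((0.49 − 0.247)t) = 621000/22100 → e^(0.243·t) = 28.1.
0.243·t = ln(28.1) = 3.3358, so t = 3.3358/0.243 = 13.727.

13.7 hours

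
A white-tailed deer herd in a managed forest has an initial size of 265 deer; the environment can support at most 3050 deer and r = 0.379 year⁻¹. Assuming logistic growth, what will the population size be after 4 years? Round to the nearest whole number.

922 deer

A = (K − N₀)/N₀ = (3050 − 265)/265 = 10.509.
N(t) = K/(1 + A·e^(−rt)) = 3050/(1 + 10.509×e^(−0.379×4)).
e^(−1.516) = 0.21959; denominator = 1 + 10.509×0.21959 = 3.3078.
N = 3050/3.3078 = 922.077.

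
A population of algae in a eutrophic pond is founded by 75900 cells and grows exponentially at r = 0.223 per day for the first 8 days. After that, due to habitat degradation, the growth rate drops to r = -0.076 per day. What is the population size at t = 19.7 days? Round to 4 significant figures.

185700 cells

Phase 1: N(8) = 75900·e^(0.223×8) = 75900·e^1.784 = 451880.
Phase 2 runs for 19.7 − 8 = 11.7 days at r = -0.076.
N(19.7) = 451880·e^(-0.076×11.7) = 451880·e^-0.8892 = 185716.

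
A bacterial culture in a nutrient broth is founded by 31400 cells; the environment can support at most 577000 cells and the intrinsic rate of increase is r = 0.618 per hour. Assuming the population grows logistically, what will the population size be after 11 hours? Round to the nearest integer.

A = (K − N₀)/N₀ = (577000 − 31400)/31400 = 17.376.
N(t) = K/(1 + A·e^(−rt)) = 577000/(1 + 17.376×e^(−0.618×11)).
e^(−6.798) = 0.001116; denominator = 1 + 17.376×0.001116 = 1.0194.
N = 577000/1.0194 = 566024.

566024 cells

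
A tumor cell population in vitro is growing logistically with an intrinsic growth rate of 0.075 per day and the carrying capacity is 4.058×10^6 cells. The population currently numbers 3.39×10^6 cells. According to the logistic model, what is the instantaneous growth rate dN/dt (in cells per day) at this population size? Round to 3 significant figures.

dN/dt = rN(1 − N/K) = 0.075 × 3.39×10^6 × (1 − 3.39×10^6/4.058×10^6).
1 − 3.39×10^6/4.058×10^6 = 0.16461; dN/dt = 0.075 × 3.39×10^6 × 0.16461 = 41853.

41900 cells per day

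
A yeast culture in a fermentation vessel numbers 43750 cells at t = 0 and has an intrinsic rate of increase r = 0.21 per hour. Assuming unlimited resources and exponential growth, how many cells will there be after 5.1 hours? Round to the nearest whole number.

N(t) = N₀·e^(rt) = 43750 × e^(0.21×5.1) = 43750 × e^1.071.
e^1.071 ≈ 2.9183, so N ≈ 43750 × 2.9183 = 127675.

127675 cells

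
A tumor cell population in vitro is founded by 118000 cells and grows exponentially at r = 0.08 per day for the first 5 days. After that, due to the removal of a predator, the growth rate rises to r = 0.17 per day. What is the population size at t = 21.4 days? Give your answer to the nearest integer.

2860308 cells

Phase 1: N(5) = 118000·e^(0.08×5) = 118000·e^0.4 = 176035.
Phase 2 runs for 21.4 − 5 = 16.4 days at r = 0.17.
N(21.4) = 176035·e^(0.17×16.4) = 176035·e^2.788 = 2.860308×10^6.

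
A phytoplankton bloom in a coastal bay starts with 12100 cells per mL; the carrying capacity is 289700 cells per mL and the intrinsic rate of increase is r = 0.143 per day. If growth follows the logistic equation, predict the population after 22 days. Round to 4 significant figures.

A = (K − N₀)/N₀ = (289700 − 12100)/12100 = 22.942.
N(t) = K/(1 + A·e^(−rt)) = 289700/(1 + 22.942×e^(−0.143×22)).
e^(−3.146) = 0.043024; denominator = 1 + 22.942×0.043024 = 1.9871.
N = 289700/1.9871 = 145793.

145800 cells per mL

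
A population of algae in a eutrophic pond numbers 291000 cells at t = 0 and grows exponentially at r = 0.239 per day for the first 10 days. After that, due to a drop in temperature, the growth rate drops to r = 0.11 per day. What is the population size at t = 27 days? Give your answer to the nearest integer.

Phase 1: N(10) = 291000·e^(0.239×10) = 291000·e^2.39 = 3.175827×10^6.
Phase 2 runs for 27 − 10 = 17 days at r = 0.11.
N(27) = 3.175827×10^6·e^(0.11×17) = 3.175827×10^6·e^1.87 = 2.060571×10^7.

20605705 cells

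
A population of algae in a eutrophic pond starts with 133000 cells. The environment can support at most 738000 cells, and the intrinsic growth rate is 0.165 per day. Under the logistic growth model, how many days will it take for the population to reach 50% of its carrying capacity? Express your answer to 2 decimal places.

A = (K − N₀)/N₀ = (738000 − 133000)/133000 = 4.5489.
Solve 738000/(1 + 4.5489·e^(−0.165t)) = 369000: 1 + 4.5489·e^(−0.165t) = 2, so e^(−0.165t) = 0.219835.
−0.165·t = ln(0.219835) = -1.5149, so t = 1.5149/0.165 = 9.1811.

9.18 days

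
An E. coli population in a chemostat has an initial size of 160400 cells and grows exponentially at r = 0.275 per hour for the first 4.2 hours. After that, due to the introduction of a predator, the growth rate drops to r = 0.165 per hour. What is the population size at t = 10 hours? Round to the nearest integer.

Phase 1: N(4.2) = 160400·e^(0.275×4.2) = 160400·e^1.155 = 509113.
Phase 2 runs for 10 − 4.2 = 5.8 hours at r = 0.165.
N(10) = 509113·e^(0.165×5.8) = 509113·e^0.957 = 1.325667×10^6.

1325667 cells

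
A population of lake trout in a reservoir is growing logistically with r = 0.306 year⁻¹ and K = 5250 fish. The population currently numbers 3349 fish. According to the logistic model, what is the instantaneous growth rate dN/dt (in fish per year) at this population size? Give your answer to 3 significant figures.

371 fish per year

dN/dt = rN(1 − N/K) = 0.306 × 3349 × (1 − 3349/5250).
1 − 3349/5250 = 0.3621; dN/dt = 0.306 × 3349 × 0.3621 = 371.07.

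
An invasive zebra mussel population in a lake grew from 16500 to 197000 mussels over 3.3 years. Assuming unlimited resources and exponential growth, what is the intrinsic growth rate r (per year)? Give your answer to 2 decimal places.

From N(t) = N₀·e^(rt): e^(r·3.3) = 197000/16500 = 11.939.
r·3.3 = ln(11.939) = 2.4798, so r = 2.4798/3.3 = 0.75147.

0.75 per year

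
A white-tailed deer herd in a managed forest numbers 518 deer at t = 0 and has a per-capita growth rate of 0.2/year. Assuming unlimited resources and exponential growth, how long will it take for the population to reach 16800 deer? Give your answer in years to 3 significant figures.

17.4 years

Set N₀·e^(rt) = 16800: e^(0.2·t) = 16800/518 = 32.432.
0.2·t = ln(32.432) = 3.4792, so t = 3.4792/0.2 = 17.396.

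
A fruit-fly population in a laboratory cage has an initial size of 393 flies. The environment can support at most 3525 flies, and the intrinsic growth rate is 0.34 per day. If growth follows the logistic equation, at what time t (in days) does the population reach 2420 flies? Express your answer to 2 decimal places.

8.41 days

A = (K − N₀)/N₀ = (3525 − 393)/393 = 7.9695.
Solve 3525/(1 + 7.9695·e^(−0.34t)) = 2420: 1 + 7.9695·e^(−0.34t) = 1.4566, so e^(−0.34t) = 0.0572951.
−0.34·t = ln(0.0572951) = -2.8595, so t = 2.8595/0.34 = 8.4104.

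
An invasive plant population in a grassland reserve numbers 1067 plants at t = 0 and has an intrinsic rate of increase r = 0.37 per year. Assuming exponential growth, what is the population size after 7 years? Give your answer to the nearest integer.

14223 plants

N(t) = N₀·e^(rt) = 1067 × e^(0.37×7) = 1067 × e^2.59.
e^2.59 ≈ 13.33, so N ≈ 1067 × 13.33 = 14222.9.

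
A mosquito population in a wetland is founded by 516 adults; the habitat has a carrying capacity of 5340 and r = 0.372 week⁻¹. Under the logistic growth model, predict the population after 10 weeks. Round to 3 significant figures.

A = (K − N₀)/N₀ = (5340 − 516)/516 = 9.3488.
N(t) = K/(1 + A·e^(−rt)) = 5340/(1 + 9.3488×e^(−0.372×10)).
e^(−3.72) = 0.024234; denominator = 1 + 9.3488×0.024234 = 1.2266.
N = 5340/1.2266 = 4353.64.

4350 adults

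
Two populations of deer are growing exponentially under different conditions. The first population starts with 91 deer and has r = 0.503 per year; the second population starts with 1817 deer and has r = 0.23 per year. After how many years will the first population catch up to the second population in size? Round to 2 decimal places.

10.97 years

Set 91·e^(0.503t) = 1817·e^(0.23t).
e^((0.503 − 0.23)t) = 1817/91 → e^(0.273·t) = 19.967.
0.273·t = ln(19.967) = 2.9941, so t = 2.9941/0.273 = 10.967.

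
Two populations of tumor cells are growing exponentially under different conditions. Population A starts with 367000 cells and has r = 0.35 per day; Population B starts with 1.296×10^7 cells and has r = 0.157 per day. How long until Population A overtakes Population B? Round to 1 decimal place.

18.5 days

Set 367000·e^(0.35t) = 1.296×10^7·e^(0.157t).
e^((0.35 − 0.157)t) = 1.296×10^7/367000 → e^(0.193·t) = 35.313.
0.193·t = ln(35.313) = 3.5643, so t = 3.5643/0.193 = 18.468.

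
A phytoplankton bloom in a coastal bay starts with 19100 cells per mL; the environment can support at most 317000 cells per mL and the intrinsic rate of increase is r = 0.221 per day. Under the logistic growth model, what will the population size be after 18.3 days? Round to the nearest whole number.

248962 cells per mL

A = (K − N₀)/N₀ = (317000 − 19100)/19100 = 15.597.
N(t) = K/(1 + A·e^(−rt)) = 317000/(1 + 15.597×e^(−0.221×18.3)).
e^(−4.044) = 0.017522; denominator = 1 + 15.597×0.017522 = 1.2733.
N = 317000/1.2733 = 248962.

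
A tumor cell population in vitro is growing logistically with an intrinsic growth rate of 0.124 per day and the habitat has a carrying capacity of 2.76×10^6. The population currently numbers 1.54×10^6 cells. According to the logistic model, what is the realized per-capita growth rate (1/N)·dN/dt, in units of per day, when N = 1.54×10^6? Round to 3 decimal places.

(1/N)·dN/dt = r(1 − N/K) = 0.124 × (1 − 1.54×10^6/2.76×10^6).
= 0.124 × 0.44203 = 0.054812.

0.055 per day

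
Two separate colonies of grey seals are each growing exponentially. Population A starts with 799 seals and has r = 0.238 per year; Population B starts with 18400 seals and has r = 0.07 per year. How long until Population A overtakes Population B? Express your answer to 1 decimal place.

Set 799·e^(0.238t) = 18400·e^(0.07t).
e^((0.238 − 0.07)t) = 18400/799 → e^(0.168·t) = 23.029.
0.168·t = ln(23.029) = 3.1367, so t = 3.1367/0.168 = 18.671.

18.7 years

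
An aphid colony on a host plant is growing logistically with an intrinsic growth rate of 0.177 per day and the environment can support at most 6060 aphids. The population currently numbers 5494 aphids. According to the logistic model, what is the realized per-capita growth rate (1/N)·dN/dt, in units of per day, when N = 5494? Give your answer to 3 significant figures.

(1/N)·dN/dt = r(1 − N/K) = 0.177 × (1 − 5494/6060).
= 0.177 × 0.093399 = 0.016532.

0.0165 per day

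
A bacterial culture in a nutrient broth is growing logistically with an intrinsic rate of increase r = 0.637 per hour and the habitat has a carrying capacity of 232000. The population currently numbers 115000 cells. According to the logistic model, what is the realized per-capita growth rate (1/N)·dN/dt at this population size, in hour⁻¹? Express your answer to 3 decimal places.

0.321 per hour

(1/N)·dN/dt = r(1 − N/K) = 0.637 × (1 − 115000/232000).
= 0.637 × 0.50431 = 0.32125.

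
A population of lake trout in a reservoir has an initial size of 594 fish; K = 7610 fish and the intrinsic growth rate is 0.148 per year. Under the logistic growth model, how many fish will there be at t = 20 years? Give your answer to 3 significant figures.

A = (K − N₀)/N₀ = (7610 − 594)/594 = 11.811.
N(t) = K/(1 + A·e^(−rt)) = 7610/(1 + 11.811×e^(−0.148×20)).
e^(−2.96) = 0.051819; denominator = 1 + 11.811×0.051819 = 1.6121.
N = 7610/1.6121 = 4720.68.

4720 fish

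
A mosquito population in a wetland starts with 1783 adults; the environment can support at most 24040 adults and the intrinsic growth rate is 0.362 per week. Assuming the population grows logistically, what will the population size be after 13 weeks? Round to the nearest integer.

A = (K − N₀)/N₀ = (24040 − 1783)/1783 = 12.483.
N(t) = K/(1 + A·e^(−rt)) = 24040/(1 + 12.483×e^(−0.362×13)).
e^(−4.706) = 0.0090409; denominator = 1 + 12.483×0.0090409 = 1.1129.
N = 24040/1.1129 = 21602.1.

21602 adults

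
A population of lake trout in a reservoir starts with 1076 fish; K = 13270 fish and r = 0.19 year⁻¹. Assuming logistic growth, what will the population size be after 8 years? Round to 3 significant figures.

A = (K − N₀)/N₀ = (13270 − 1076)/1076 = 11.333.
N(t) = K/(1 + A·e^(−rt)) = 13270/(1 + 11.333×e^(−0.19×8)).
e^(−1.52) = 0.21871; denominator = 1 + 11.333×0.21871 = 3.4786.
N = 13270/3.4786 = 3814.75.

3810 fish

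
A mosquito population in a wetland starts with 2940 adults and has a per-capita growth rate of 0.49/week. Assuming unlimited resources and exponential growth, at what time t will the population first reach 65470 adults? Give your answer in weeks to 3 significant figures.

6.33 weeks

Set N₀·e^(rt) = 65470: e^(0.49·t) = 65470/2940 = 22.269.
0.49·t = ln(22.269) = 3.1032, so t = 3.1032/0.49 = 6.333.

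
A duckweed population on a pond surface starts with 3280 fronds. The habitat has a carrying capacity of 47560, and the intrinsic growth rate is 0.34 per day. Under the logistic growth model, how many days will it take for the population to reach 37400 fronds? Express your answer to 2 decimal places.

11.49 days

A = (K − N₀)/N₀ = (47560 − 3280)/3280 = 13.5.
Solve 47560/(1 + 13.5·e^(−0.34t)) = 37400: 1 + 13.5·e^(−0.34t) = 1.2717, so e^(−0.34t) = 0.0201228.
−0.34·t = ln(0.0201228) = -3.9059, so t = 3.9059/0.34 = 11.488.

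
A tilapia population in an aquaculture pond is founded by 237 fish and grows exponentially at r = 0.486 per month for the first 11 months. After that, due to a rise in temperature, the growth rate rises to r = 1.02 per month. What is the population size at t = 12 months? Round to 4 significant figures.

137900 fish

Phase 1: N(11) = 237·e^(0.486×11) = 237·e^5.346 = 49714.9.
Phase 2 runs for 12 − 11 = 1 months at r = 1.02.
N(12) = 49714.9·e^(1.02×1) = 49714.9·e^1.02 = 137869.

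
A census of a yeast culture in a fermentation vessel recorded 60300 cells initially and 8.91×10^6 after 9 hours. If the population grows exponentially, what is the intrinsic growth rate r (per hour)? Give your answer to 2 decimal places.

0.56 per hour

From N(t) = N₀·e^(rt): e^(r·9) = 8.91×10^6/60300 = 147.76.
r·9 = ln(147.76) = 4.9956, so r = 4.9956/9 = 0.55507.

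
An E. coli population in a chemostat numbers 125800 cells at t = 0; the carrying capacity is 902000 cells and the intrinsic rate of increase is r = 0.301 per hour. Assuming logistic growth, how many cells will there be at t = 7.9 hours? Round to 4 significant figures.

A = (K − N₀)/N₀ = (902000 − 125800)/125800 = 6.1701.
N(t) = K/(1 + A·e^(−rt)) = 902000/(1 + 6.1701×e^(−0.301×7.9)).
e^(−2.378) = 0.092745; denominator = 1 + 6.1701×0.092745 = 1.5722.
N = 902000/1.5722 = 573701.

573700 cells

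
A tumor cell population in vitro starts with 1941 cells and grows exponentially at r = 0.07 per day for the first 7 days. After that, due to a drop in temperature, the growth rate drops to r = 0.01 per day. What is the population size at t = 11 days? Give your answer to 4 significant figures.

3298 cells

Phase 1: N(7) = 1941·e^(0.07×7) = 1941·e^0.49 = 3168.33.
Phase 2 runs for 11 − 7 = 4 days at r = 0.01.
N(11) = 3168.33·e^(0.01×4) = 3168.33·e^0.04 = 3297.63.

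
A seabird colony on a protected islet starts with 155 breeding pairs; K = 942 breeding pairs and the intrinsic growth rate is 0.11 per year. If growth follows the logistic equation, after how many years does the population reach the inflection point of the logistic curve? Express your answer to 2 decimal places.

14.77 years

Logistic growth is fastest at N = K/2 = 471.
A = (K − N₀)/N₀ = 5.0774. Set K/(1 + A·e^(−rt)) = K/2 → A·e^(−rt) = 1.
e^(−0.11t) = 1/5.0774 = 0.19695, so t = ln(5.0774)/0.11 = 1.6248/0.11 = 14.771.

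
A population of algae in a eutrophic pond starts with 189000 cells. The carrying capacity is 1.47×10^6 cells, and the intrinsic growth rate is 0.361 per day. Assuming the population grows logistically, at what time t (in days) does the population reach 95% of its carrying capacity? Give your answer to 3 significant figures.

13.5 days

A = (K − N₀)/N₀ = (1.47×10^6 − 189000)/189000 = 6.7778.
Solve 1.47×10^6/(1 + 6.7778·e^(−0.361t)) = 1.3965×10^6: 1 + 6.7778·e^(−0.361t) = 1.0526, so e^(−0.361t) = 0.00776531.
−0.361·t = ln(0.00776531) = -4.8581, so t = 4.8581/0.361 = 13.457.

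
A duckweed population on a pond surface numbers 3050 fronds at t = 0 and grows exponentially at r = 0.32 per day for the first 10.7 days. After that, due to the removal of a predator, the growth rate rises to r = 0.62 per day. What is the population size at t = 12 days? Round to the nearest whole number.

Phase 1: N(10.7) = 3050·e^(0.32×10.7) = 3050·e^3.424 = 93610.4.
Phase 2 runs for 12 − 10.7 = 1.3 days at r = 0.62.
N(12) = 93610.4·e^(0.62×1.3) = 93610.4·e^0.806 = 209588.

209588 fronds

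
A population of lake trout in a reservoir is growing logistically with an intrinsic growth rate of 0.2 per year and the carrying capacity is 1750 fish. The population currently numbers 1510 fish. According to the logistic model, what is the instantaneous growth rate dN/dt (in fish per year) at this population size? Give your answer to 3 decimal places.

41.417 fish per year

dN/dt = rN(1 − N/K) = 0.2 × 1510 × (1 − 1510/1750).
1 − 1510/1750 = 0.13714; dN/dt = 0.2 × 1510 × 0.13714 = 41.417.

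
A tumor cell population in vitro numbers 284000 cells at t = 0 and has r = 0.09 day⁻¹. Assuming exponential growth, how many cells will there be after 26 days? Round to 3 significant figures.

N(t) = N₀·e^(rt) = 284000 × e^(0.09×26) = 284000 × e^2.34.
e^2.34 ≈ 10.381, so N ≈ 284000 × 10.381 = 2.948271×10^6.

2950000 cells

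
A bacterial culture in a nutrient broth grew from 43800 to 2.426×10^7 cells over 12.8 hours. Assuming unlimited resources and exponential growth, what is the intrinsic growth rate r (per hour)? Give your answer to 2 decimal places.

From N(t) = N₀·e^(rt): e^(r·12.8) = 2.426×10^7/43800 = 553.88.
r·12.8 = ln(553.88) = 6.317, so r = 6.317/12.8 = 0.49351.

0.49 per hour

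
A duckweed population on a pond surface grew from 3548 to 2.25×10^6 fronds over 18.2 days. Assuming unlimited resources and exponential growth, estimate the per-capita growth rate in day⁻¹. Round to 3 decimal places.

From N(t) = N₀·e^(rt): e^(r·18.2) = 2.25×10^6/3548 = 634.16.
r·18.2 = ln(634.16) = 6.4523, so r = 6.4523/18.2 = 0.35452.

0.355 per day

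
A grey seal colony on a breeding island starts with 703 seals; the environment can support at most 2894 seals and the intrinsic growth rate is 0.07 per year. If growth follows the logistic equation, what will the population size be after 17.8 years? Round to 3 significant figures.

1530 seals

A = (K − N₀)/N₀ = (2894 − 703)/703 = 3.1166.
N(t) = K/(1 + A·e^(−rt)) = 2894/(1 + 3.1166×e^(−0.07×17.8)).
e^(−1.246) = 0.28765; denominator = 1 + 3.1166×0.28765 = 1.8965.
N = 2894/1.8965 = 1525.96.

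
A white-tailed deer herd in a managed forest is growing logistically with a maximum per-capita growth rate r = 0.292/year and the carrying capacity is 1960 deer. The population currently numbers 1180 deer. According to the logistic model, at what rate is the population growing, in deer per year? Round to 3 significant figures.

dN/dt = rN(1 − N/K) = 0.292 × 1180 × (1 − 1180/1960).
1 − 1180/1960 = 0.39796; dN/dt = 0.292 × 1180 × 0.39796 = 137.12.

137 deer per year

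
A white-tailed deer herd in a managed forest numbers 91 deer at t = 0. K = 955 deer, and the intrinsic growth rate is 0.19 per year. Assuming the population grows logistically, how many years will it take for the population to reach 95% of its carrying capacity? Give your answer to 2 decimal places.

27.34 years

A = (K − N₀)/N₀ = (955 − 91)/91 = 9.4945.
Solve 955/(1 + 9.4945·e^(−0.19t)) = 907.25: 1 + 9.4945·e^(−0.19t) = 1.0526, so e^(−0.19t) = 0.00554337.
−0.19·t = ln(0.00554337) = -5.1952, so t = 5.1952/0.19 = 27.343.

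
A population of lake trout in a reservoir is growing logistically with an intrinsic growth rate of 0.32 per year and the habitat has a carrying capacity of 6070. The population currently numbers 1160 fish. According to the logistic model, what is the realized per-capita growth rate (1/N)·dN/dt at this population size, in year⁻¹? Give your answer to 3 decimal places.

0.259 per year

(1/N)·dN/dt = r(1 − N/K) = 0.32 × (1 − 1160/6070).
= 0.32 × 0.8089 = 0.25885.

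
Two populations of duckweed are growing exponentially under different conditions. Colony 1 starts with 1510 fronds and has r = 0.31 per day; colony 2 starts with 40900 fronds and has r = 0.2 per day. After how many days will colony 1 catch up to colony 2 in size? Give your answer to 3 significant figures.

Set 1510·e^(0.31t) = 40900·e^(0.2t).
e^((0.31 − 0.2)t) = 40900/1510 → e^(0.11·t) = 27.086.
0.11·t = ln(27.086) = 3.299, so t = 3.299/0.11 = 29.991.

30.0 days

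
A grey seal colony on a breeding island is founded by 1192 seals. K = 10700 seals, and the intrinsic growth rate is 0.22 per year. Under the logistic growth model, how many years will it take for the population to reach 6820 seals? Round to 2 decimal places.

12.00 years

A = (K − N₀)/N₀ = (10700 − 1192)/1192 = 7.9765.
Solve 10700/(1 + 7.9765·e^(−0.22t)) = 6820: 1 + 7.9765·e^(−0.22t) = 1.5689, so e^(−0.22t) = 0.0713238.
−0.22·t = ln(0.0713238) = -2.6405, so t = 2.6405/0.22 = 12.002.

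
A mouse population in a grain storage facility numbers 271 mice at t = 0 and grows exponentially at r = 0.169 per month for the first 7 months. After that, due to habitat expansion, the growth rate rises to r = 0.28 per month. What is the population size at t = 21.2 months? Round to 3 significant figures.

Phase 1: N(7) = 271·e^(0.169×7) = 271·e^1.183 = 884.585.
Phase 2 runs for 21.2 − 7 = 14.2 months at r = 0.28.
N(21.2) = 884.585·e^(0.28×14.2) = 884.585·e^3.976 = 47151.4.

47200 mice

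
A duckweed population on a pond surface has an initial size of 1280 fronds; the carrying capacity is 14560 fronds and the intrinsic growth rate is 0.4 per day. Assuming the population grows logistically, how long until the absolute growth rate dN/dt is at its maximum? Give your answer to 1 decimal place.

Logistic growth is fastest at N = K/2 = 7280.
A = (K − N₀)/N₀ = 10.375. Set K/(1 + A·e^(−rt)) = K/2 → A·e^(−rt) = 1.
e^(−0.4t) = 1/10.375 = 0.0963855, so t = ln(10.375)/0.4 = 2.3394/0.4 = 5.8485.

5.8 days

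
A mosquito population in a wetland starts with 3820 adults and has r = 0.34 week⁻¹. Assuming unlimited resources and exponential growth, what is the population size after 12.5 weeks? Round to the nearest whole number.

N(t) = N₀·e^(rt) = 3820 × e^(0.34×12.5) = 3820 × e^4.25.
e^4.25 ≈ 70.105, so N ≈ 3820 × 70.105 = 267803.

267803 adults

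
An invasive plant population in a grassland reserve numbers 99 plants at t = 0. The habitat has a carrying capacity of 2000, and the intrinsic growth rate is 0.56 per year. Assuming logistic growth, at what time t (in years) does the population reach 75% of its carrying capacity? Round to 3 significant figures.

A = (K − N₀)/N₀ = (2000 − 99)/99 = 19.202.
Solve 2000/(1 + 19.202·e^(−0.56t)) = 1500: 1 + 19.202·e^(−0.56t) = 1.3333, so e^(−0.56t) = 0.0173593.
−0.56·t = ln(0.0173593) = -4.0536, so t = 4.0536/0.56 = 7.2386.

7.24 years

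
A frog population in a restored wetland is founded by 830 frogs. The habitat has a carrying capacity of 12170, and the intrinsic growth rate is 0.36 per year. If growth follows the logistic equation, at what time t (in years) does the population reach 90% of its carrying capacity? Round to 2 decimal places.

A = (K − N₀)/N₀ = (12170 − 830)/830 = 13.663.
Solve 12170/(1 + 13.663·e^(−0.36t)) = 10953: 1 + 13.663·e^(−0.36t) = 1.1111, so e^(−0.36t) = 0.00813247.
−0.36·t = ln(0.00813247) = -4.8119, so t = 4.8119/0.36 = 13.366.

13.37 years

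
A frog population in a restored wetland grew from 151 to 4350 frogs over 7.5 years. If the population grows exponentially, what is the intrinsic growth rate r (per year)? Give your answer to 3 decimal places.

0.448 per year

From N(t) = N₀·e^(rt): e^(r·7.5) = 4350/151 = 28.808.
r·7.5 = ln(28.808) = 3.3607, so r = 3.3607/7.5 = 0.44809.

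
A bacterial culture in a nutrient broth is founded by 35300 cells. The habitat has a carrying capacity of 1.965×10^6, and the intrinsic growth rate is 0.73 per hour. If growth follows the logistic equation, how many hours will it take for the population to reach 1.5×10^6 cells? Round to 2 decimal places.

A = (K − N₀)/N₀ = (1.965×10^6 − 35300)/35300 = 54.666.
Solve 1.965×10^6/(1 + 54.666·e^(−0.73t)) = 1.5×10^6: 1 + 54.666·e^(−0.73t) = 1.31, so e^(−0.73t) = 0.00567083.
−0.73·t = ln(0.00567083) = -5.1724, so t = 5.1724/0.73 = 7.0855.

7.09 hours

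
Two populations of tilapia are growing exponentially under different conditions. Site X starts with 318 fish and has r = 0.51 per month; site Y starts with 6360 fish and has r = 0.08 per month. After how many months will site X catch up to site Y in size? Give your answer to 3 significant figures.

6.97 months

Set 318·e^(0.51t) = 6360·e^(0.08t).
e^((0.51 − 0.08)t) = 6360/318 → e^(0.43·t) = 20.
0.43·t = ln(20) = 2.9957, so t = 2.9957/0.43 = 6.9668.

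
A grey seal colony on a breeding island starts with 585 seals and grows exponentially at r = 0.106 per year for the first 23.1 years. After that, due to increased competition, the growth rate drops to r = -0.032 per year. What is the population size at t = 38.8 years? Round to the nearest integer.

Phase 1: N(23.1) = 585·e^(0.106×23.1) = 585·e^2.449 = 6769.7.
Phase 2 runs for 38.8 − 23.1 = 15.7 years at r = -0.032.
N(38.8) = 6769.7·e^(-0.032×15.7) = 6769.7·e^-0.5024 = 4096.19.

4096 seals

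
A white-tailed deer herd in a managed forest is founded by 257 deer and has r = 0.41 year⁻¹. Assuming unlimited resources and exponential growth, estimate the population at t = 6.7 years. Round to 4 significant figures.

4008 deer

N(t) = N₀·e^(rt) = 257 × e^(0.41×6.7) = 257 × e^2.747.
e^2.747 ≈ 15.596, so N ≈ 257 × 15.596 = 4008.11.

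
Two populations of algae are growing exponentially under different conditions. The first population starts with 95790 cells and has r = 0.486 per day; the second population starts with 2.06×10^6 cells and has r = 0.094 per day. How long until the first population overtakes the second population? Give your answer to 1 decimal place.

Set 95790·e^(0.486t) = 2.06×10^6·e^(0.094t).
e^((0.486 − 0.094)t) = 2.06×10^6/95790 → e^(0.392·t) = 21.505.
0.392·t = ln(21.505) = 3.0683, so t = 3.0683/0.392 = 7.8273.

7.8 days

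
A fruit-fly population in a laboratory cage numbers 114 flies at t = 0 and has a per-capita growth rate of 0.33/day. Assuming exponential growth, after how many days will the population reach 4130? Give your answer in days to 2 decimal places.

Set N₀·e^(rt) = 4130: e^(0.33·t) = 4130/114 = 36.228.
0.33·t = ln(36.228) = 3.5898, so t = 3.5898/0.33 = 10.878.

10.88 days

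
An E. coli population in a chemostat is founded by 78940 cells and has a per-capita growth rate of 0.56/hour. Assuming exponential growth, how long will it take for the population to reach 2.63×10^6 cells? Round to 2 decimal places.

Set N₀·e^(rt) = 2.63×10^6: e^(0.56·t) = 2.63×10^6/78940 = 33.316.
0.56·t = ln(33.316) = 3.5061, so t = 3.5061/0.56 = 6.2608.

6.26 hours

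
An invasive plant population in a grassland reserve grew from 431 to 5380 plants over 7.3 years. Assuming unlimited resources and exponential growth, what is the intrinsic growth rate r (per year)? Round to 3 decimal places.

0.346 per year

From N(t) = N₀·e^(rt): e^(r·7.3) = 5380/431 = 12.483.
r·7.3 = ln(12.483) = 2.5243, so r = 2.5243/7.3 = 0.3458.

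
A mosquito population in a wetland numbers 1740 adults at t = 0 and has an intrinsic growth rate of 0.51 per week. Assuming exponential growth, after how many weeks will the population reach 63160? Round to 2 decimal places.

Set N₀·e^(rt) = 63160: e^(0.51·t) = 63160/1740 = 36.299.
0.51·t = ln(36.299) = 3.5918, so t = 3.5918/0.51 = 7.0427.

7.04 weeks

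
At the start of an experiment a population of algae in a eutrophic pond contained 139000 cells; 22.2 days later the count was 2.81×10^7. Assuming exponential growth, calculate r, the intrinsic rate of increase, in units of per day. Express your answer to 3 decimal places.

From N(t) = N₀·e^(rt): e^(r·22.2) = 2.81×10^7/139000 = 202.16.
r·22.2 = ln(202.16) = 5.3091, so r = 5.3091/22.2 = 0.23915.

0.239 per day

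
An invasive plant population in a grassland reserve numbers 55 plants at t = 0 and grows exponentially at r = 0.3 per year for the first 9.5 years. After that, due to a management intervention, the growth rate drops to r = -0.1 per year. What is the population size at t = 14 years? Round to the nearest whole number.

Phase 1: N(9.5) = 55·e^(0.3×9.5) = 55·e^2.85 = 950.828.
Phase 2 runs for 14 − 9.5 = 4.5 years at r = -0.1.
N(14) = 950.828·e^(-0.1×4.5) = 950.828·e^-0.45 = 606.275.

606 plants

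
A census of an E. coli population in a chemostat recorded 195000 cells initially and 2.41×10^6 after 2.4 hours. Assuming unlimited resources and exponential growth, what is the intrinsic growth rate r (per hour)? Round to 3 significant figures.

1.05 per hour

From N(t) = N₀·e^(rt): e^(r·2.4) = 2.41×10^6/195000 = 12.359.
r·2.4 = ln(12.359) = 2.5144, so r = 2.5144/2.4 = 1.0477.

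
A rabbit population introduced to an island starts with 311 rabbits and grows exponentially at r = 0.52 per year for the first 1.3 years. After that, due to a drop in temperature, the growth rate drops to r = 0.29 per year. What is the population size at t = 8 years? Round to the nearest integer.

Phase 1: N(1.3) = 311·e^(0.52×1.3) = 311·e^0.676 = 611.425.
Phase 2 runs for 8 − 1.3 = 6.7 years at r = 0.29.
N(8) = 611.425·e^(0.29×6.7) = 611.425·e^1.943 = 4267.54.

4268 rabbits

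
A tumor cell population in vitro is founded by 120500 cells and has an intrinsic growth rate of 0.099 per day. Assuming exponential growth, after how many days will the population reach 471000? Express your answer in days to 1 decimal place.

13.8 days

Set N₀·e^(rt) = 471000: e^(0.099·t) = 471000/120500 = 3.9087.
0.099·t = ln(3.9087) = 1.3632, so t = 1.3632/0.099 = 13.77.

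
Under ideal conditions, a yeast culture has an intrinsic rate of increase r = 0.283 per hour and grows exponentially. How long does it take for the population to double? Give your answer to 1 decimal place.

2.4 hours

Doubling time t_d = ln(2)/r = 0.6931/0.283 = 2.4493.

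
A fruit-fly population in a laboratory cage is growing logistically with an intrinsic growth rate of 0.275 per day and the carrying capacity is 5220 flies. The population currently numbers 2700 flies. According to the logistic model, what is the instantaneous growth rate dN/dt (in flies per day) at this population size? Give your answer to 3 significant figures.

358 flies per day

dN/dt = rN(1 − N/K) = 0.275 × 2700 × (1 − 2700/5220).
1 − 2700/5220 = 0.48276; dN/dt = 0.275 × 2700 × 0.48276 = 358.45.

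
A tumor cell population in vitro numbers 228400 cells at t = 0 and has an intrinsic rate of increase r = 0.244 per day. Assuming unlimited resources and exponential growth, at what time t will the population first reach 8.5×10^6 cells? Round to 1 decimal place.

14.8 days

Set N₀·e^(rt) = 8.5×10^6: e^(0.244·t) = 8.5×10^6/228400 = 37.215.
0.244·t = ln(37.215) = 3.6167, so t = 3.6167/0.244 = 14.823.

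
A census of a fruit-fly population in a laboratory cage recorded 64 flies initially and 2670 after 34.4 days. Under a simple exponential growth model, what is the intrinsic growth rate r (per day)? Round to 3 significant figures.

From N(t) = N₀·e^(rt): e^(r·34.4) = 2670/64 = 41.719.
r·34.4 = ln(41.719) = 3.731, so r = 3.731/34.4 = 0.10846.

0.108 per day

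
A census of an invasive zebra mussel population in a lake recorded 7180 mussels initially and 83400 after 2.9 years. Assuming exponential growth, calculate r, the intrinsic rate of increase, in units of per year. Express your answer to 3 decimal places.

From N(t) = N₀·e^(rt): e^(r·2.9) = 83400/7180 = 11.616.
r·2.9 = ln(11.616) = 2.4523, so r = 2.4523/2.9 = 0.84564.

0.846 per year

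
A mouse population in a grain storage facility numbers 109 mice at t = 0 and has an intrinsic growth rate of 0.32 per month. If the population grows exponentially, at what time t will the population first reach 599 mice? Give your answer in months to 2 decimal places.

Set N₀·e^(rt) = 599: e^(0.32·t) = 599/109 = 5.4954.
0.32·t = ln(5.4954) = 1.7039, so t = 1.7039/0.32 = 5.3247.

5.32 months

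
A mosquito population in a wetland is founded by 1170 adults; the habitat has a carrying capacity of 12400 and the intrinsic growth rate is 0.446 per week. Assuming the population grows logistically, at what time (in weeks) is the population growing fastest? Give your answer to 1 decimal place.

5.1 weeks

Logistic growth is fastest at N = K/2 = 6200.
A = (K − N₀)/N₀ = 9.5983. Set K/(1 + A·e^(−rt)) = K/2 → A·e^(−rt) = 1.
e^(−0.446t) = 1/9.5983 = 0.104185, so t = ln(9.5983)/0.446 = 2.2616/0.446 = 5.0708.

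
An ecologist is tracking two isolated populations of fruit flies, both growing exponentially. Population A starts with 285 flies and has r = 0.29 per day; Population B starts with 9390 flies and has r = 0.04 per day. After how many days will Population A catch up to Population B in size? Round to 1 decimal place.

14.0 days

Set 285·e^(0.29t) = 9390·e^(0.04t).
e^((0.29 − 0.04)t) = 9390/285 → e^(0.25·t) = 32.947.
0.25·t = ln(32.947) = 3.4949, so t = 3.4949/0.25 = 13.98.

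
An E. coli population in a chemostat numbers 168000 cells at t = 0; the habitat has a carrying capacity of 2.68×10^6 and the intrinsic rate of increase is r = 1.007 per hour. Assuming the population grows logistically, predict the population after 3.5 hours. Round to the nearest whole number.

A = (K − N₀)/N₀ = (2.68×10^6 − 168000)/168000 = 14.952.
N(t) = K/(1 + A·e^(−rt)) = 2.68×10^6/(1 + 14.952×e^(−1.007×3.5)).
e^(−3.524) = 0.029467; denominator = 1 + 14.952×0.029467 = 1.4406.
N = 2.68×10^6/1.4406 = 1.860343×10^6.

1860343 cells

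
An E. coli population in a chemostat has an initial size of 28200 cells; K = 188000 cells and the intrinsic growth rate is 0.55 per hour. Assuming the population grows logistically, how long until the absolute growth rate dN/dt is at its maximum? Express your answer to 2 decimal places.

3.15 hours

Logistic growth is fastest at N = K/2 = 94000.
A = (K − N₀)/N₀ = 5.6667. Set K/(1 + A·e^(−rt)) = K/2 → A·e^(−rt) = 1.
e^(−0.55t) = 1/5.6667 = 0.176471, so t = ln(5.6667)/0.55 = 1.7346/0.55 = 3.1538.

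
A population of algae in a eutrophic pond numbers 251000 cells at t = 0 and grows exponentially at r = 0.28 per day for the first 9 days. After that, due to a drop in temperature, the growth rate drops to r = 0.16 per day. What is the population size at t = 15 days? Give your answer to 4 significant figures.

8147000 cells

Phase 1: N(9) = 251000·e^(0.28×9) = 251000·e^2.52 = 3.119578×10^6.
Phase 2 runs for 15 − 9 = 6 days at r = 0.16.
N(15) = 3.119578×10^6·e^(0.16×6) = 3.119578×10^6·e^0.96 = 8.14739×10^6.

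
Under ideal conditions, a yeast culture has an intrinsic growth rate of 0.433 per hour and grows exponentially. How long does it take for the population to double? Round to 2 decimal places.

1.60 hours

Doubling time t_d = ln(2)/r = 0.6931/0.433 = 1.6008.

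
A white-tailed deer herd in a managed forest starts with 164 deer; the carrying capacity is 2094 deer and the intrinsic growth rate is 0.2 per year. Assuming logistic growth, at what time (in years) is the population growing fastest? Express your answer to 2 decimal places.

12.33 years

Logistic growth is fastest at N = K/2 = 1047.
A = (K − N₀)/N₀ = 11.768. Set K/(1 + A·e^(−rt)) = K/2 → A·e^(−rt) = 1.
e^(−0.2t) = 1/11.768 = 0.0849741, so t = ln(11.768)/0.2 = 2.4654/0.2 = 12.327.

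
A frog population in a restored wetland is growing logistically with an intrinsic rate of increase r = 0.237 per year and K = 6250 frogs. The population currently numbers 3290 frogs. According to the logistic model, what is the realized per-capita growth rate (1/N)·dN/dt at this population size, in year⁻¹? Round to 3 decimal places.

(1/N)·dN/dt = r(1 − N/K) = 0.237 × (1 − 3290/6250).
= 0.237 × 0.4736 = 0.11224.

0.112 per year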